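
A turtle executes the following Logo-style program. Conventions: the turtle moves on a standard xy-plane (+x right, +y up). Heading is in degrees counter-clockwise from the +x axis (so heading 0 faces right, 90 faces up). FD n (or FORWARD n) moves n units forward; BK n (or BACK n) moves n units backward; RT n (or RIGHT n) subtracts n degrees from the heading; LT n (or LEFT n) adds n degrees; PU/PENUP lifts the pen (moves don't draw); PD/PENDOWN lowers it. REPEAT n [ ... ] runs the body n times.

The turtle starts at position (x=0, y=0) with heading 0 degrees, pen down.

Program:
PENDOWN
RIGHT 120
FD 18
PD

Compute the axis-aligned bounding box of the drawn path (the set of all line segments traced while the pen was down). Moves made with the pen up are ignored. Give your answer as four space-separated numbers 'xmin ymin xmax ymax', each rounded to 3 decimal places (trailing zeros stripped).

Executing turtle program step by step:
Start: pos=(0,0), heading=0, pen down
PD: pen down
RT 120: heading 0 -> 240
FD 18: (0,0) -> (-9,-15.588) [heading=240, draw]
PD: pen down
Final: pos=(-9,-15.588), heading=240, 1 segment(s) drawn

Segment endpoints: x in {-9, 0}, y in {-15.588, 0}
xmin=-9, ymin=-15.588, xmax=0, ymax=0

Answer: -9 -15.588 0 0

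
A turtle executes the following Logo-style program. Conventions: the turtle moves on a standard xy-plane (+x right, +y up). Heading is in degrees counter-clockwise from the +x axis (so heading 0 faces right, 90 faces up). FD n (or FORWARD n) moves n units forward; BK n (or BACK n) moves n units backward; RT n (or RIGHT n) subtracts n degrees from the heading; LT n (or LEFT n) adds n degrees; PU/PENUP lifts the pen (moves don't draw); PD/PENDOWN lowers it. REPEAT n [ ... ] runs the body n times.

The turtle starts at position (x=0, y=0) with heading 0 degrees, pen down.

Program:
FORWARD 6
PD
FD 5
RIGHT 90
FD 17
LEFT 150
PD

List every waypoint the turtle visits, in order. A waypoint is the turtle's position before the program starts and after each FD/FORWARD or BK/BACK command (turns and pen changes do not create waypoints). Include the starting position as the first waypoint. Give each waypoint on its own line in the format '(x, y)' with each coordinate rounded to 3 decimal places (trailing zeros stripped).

Executing turtle program step by step:
Start: pos=(0,0), heading=0, pen down
FD 6: (0,0) -> (6,0) [heading=0, draw]
PD: pen down
FD 5: (6,0) -> (11,0) [heading=0, draw]
RT 90: heading 0 -> 270
FD 17: (11,0) -> (11,-17) [heading=270, draw]
LT 150: heading 270 -> 60
PD: pen down
Final: pos=(11,-17), heading=60, 3 segment(s) drawn
Waypoints (4 total):
(0, 0)
(6, 0)
(11, 0)
(11, -17)

Answer: (0, 0)
(6, 0)
(11, 0)
(11, -17)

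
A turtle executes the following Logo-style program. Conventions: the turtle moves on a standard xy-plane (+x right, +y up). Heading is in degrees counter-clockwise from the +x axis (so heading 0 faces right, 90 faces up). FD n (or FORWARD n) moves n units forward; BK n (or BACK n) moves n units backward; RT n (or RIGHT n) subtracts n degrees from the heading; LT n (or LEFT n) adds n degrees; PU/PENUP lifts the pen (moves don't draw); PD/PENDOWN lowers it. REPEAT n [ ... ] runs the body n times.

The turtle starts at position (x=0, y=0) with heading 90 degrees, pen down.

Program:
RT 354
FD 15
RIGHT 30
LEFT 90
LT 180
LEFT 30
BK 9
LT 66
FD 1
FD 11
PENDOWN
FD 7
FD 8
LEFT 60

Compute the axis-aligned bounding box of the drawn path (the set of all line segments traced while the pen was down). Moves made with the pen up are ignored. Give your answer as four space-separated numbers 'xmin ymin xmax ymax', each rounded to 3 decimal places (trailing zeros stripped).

Answer: -10.519 0 0 39.656

Derivation:
Executing turtle program step by step:
Start: pos=(0,0), heading=90, pen down
RT 354: heading 90 -> 96
FD 15: (0,0) -> (-1.568,14.918) [heading=96, draw]
RT 30: heading 96 -> 66
LT 90: heading 66 -> 156
LT 180: heading 156 -> 336
LT 30: heading 336 -> 6
BK 9: (-1.568,14.918) -> (-10.519,13.977) [heading=6, draw]
LT 66: heading 6 -> 72
FD 1: (-10.519,13.977) -> (-10.21,14.928) [heading=72, draw]
FD 11: (-10.21,14.928) -> (-6.81,25.39) [heading=72, draw]
PD: pen down
FD 7: (-6.81,25.39) -> (-4.647,32.047) [heading=72, draw]
FD 8: (-4.647,32.047) -> (-2.175,39.656) [heading=72, draw]
LT 60: heading 72 -> 132
Final: pos=(-2.175,39.656), heading=132, 6 segment(s) drawn

Segment endpoints: x in {-10.519, -10.21, -6.81, -4.647, -2.175, -1.568, 0}, y in {0, 13.977, 14.918, 14.928, 25.39, 32.047, 39.656}
xmin=-10.519, ymin=0, xmax=0, ymax=39.656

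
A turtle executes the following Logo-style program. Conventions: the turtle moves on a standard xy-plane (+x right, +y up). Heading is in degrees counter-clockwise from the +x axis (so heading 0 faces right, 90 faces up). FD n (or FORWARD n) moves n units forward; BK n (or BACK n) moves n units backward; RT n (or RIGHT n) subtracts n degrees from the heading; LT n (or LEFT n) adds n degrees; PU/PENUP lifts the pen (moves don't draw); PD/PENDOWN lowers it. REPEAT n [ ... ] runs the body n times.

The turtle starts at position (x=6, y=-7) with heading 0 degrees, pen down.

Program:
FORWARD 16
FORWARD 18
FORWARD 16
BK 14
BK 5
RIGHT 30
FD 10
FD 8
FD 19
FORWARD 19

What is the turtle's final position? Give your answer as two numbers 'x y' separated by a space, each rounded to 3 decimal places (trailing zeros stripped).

Executing turtle program step by step:
Start: pos=(6,-7), heading=0, pen down
FD 16: (6,-7) -> (22,-7) [heading=0, draw]
FD 18: (22,-7) -> (40,-7) [heading=0, draw]
FD 16: (40,-7) -> (56,-7) [heading=0, draw]
BK 14: (56,-7) -> (42,-7) [heading=0, draw]
BK 5: (42,-7) -> (37,-7) [heading=0, draw]
RT 30: heading 0 -> 330
FD 10: (37,-7) -> (45.66,-12) [heading=330, draw]
FD 8: (45.66,-12) -> (52.588,-16) [heading=330, draw]
FD 19: (52.588,-16) -> (69.043,-25.5) [heading=330, draw]
FD 19: (69.043,-25.5) -> (85.497,-35) [heading=330, draw]
Final: pos=(85.497,-35), heading=330, 9 segment(s) drawn

Answer: 85.497 -35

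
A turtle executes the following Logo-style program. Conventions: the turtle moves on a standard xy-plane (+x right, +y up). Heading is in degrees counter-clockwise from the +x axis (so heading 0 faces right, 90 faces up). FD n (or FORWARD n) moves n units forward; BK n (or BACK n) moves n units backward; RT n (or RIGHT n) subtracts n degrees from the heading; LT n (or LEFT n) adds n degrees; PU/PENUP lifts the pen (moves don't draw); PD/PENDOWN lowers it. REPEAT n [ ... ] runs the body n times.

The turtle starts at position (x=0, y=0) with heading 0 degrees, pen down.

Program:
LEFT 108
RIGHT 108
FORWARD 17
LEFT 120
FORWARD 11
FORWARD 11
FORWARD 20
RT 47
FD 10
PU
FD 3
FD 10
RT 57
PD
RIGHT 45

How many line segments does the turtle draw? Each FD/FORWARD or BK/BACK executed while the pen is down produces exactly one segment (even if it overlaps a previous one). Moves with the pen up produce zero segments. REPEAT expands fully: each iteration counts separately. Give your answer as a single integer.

Answer: 5

Derivation:
Executing turtle program step by step:
Start: pos=(0,0), heading=0, pen down
LT 108: heading 0 -> 108
RT 108: heading 108 -> 0
FD 17: (0,0) -> (17,0) [heading=0, draw]
LT 120: heading 0 -> 120
FD 11: (17,0) -> (11.5,9.526) [heading=120, draw]
FD 11: (11.5,9.526) -> (6,19.053) [heading=120, draw]
FD 20: (6,19.053) -> (-4,36.373) [heading=120, draw]
RT 47: heading 120 -> 73
FD 10: (-4,36.373) -> (-1.076,45.936) [heading=73, draw]
PU: pen up
FD 3: (-1.076,45.936) -> (-0.199,48.805) [heading=73, move]
FD 10: (-0.199,48.805) -> (2.725,58.368) [heading=73, move]
RT 57: heading 73 -> 16
PD: pen down
RT 45: heading 16 -> 331
Final: pos=(2.725,58.368), heading=331, 5 segment(s) drawn
Segments drawn: 5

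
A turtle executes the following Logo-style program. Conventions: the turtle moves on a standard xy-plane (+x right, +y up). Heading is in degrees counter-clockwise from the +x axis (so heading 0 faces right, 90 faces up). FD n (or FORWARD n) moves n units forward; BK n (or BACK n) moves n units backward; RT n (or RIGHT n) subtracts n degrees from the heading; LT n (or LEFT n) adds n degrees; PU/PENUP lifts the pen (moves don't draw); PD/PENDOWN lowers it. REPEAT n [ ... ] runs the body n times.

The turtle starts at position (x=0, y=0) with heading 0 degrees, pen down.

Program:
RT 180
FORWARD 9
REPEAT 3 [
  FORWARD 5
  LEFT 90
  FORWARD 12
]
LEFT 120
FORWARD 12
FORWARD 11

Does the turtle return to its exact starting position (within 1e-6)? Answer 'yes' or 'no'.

Executing turtle program step by step:
Start: pos=(0,0), heading=0, pen down
RT 180: heading 0 -> 180
FD 9: (0,0) -> (-9,0) [heading=180, draw]
REPEAT 3 [
  -- iteration 1/3 --
  FD 5: (-9,0) -> (-14,0) [heading=180, draw]
  LT 90: heading 180 -> 270
  FD 12: (-14,0) -> (-14,-12) [heading=270, draw]
  -- iteration 2/3 --
  FD 5: (-14,-12) -> (-14,-17) [heading=270, draw]
  LT 90: heading 270 -> 0
  FD 12: (-14,-17) -> (-2,-17) [heading=0, draw]
  -- iteration 3/3 --
  FD 5: (-2,-17) -> (3,-17) [heading=0, draw]
  LT 90: heading 0 -> 90
  FD 12: (3,-17) -> (3,-5) [heading=90, draw]
]
LT 120: heading 90 -> 210
FD 12: (3,-5) -> (-7.392,-11) [heading=210, draw]
FD 11: (-7.392,-11) -> (-16.919,-16.5) [heading=210, draw]
Final: pos=(-16.919,-16.5), heading=210, 9 segment(s) drawn

Start position: (0, 0)
Final position: (-16.919, -16.5)
Distance = 23.632; >= 1e-6 -> NOT closed

Answer: no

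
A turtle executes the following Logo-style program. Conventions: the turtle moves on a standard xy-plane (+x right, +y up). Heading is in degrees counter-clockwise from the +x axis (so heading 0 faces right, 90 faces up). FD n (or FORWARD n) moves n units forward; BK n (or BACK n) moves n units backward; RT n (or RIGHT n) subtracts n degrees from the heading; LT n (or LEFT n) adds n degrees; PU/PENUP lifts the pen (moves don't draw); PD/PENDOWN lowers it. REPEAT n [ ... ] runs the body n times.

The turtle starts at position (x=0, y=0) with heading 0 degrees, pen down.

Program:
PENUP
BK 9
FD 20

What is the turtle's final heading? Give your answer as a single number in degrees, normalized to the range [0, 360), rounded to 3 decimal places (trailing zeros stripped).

Executing turtle program step by step:
Start: pos=(0,0), heading=0, pen down
PU: pen up
BK 9: (0,0) -> (-9,0) [heading=0, move]
FD 20: (-9,0) -> (11,0) [heading=0, move]
Final: pos=(11,0), heading=0, 0 segment(s) drawn

Answer: 0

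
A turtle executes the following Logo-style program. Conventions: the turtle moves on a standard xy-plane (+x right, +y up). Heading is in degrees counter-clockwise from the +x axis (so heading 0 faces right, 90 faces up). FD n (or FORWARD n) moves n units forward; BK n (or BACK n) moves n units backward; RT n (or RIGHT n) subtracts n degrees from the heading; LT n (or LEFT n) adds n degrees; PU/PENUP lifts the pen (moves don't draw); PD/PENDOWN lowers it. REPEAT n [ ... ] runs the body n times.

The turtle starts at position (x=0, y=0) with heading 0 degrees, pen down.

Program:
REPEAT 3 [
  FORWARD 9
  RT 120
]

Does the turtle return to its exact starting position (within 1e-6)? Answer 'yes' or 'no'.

Answer: yes

Derivation:
Executing turtle program step by step:
Start: pos=(0,0), heading=0, pen down
REPEAT 3 [
  -- iteration 1/3 --
  FD 9: (0,0) -> (9,0) [heading=0, draw]
  RT 120: heading 0 -> 240
  -- iteration 2/3 --
  FD 9: (9,0) -> (4.5,-7.794) [heading=240, draw]
  RT 120: heading 240 -> 120
  -- iteration 3/3 --
  FD 9: (4.5,-7.794) -> (0,0) [heading=120, draw]
  RT 120: heading 120 -> 0
]
Final: pos=(0,0), heading=0, 3 segment(s) drawn

Start position: (0, 0)
Final position: (0, 0)
Distance = 0; < 1e-6 -> CLOSED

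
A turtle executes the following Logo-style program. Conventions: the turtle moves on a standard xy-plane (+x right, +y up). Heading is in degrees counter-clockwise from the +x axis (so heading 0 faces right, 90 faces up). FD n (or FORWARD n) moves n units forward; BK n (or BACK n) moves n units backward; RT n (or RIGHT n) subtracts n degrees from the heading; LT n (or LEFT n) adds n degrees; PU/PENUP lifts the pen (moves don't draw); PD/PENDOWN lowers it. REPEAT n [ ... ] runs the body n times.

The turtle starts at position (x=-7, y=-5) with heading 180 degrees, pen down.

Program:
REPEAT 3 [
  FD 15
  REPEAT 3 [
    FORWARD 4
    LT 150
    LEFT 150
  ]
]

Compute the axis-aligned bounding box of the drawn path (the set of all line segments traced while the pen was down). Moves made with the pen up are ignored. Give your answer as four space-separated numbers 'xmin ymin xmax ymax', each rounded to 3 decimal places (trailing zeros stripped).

Answer: -28 -5 -5 1.928

Derivation:
Executing turtle program step by step:
Start: pos=(-7,-5), heading=180, pen down
REPEAT 3 [
  -- iteration 1/3 --
  FD 15: (-7,-5) -> (-22,-5) [heading=180, draw]
  REPEAT 3 [
    -- iteration 1/3 --
    FD 4: (-22,-5) -> (-26,-5) [heading=180, draw]
    LT 150: heading 180 -> 330
    LT 150: heading 330 -> 120
    -- iteration 2/3 --
    FD 4: (-26,-5) -> (-28,-1.536) [heading=120, draw]
    LT 150: heading 120 -> 270
    LT 150: heading 270 -> 60
    -- iteration 3/3 --
    FD 4: (-28,-1.536) -> (-26,1.928) [heading=60, draw]
    LT 150: heading 60 -> 210
    LT 150: heading 210 -> 0
  ]
  -- iteration 2/3 --
  FD 15: (-26,1.928) -> (-11,1.928) [heading=0, draw]
  REPEAT 3 [
    -- iteration 1/3 --
    FD 4: (-11,1.928) -> (-7,1.928) [heading=0, draw]
    LT 150: heading 0 -> 150
    LT 150: heading 150 -> 300
    -- iteration 2/3 --
    FD 4: (-7,1.928) -> (-5,-1.536) [heading=300, draw]
    LT 150: heading 300 -> 90
    LT 150: heading 90 -> 240
    -- iteration 3/3 --
    FD 4: (-5,-1.536) -> (-7,-5) [heading=240, draw]
    LT 150: heading 240 -> 30
    LT 150: heading 30 -> 180
  ]
  -- iteration 3/3 --
  FD 15: (-7,-5) -> (-22,-5) [heading=180, draw]
  REPEAT 3 [
    -- iteration 1/3 --
    FD 4: (-22,-5) -> (-26,-5) [heading=180, draw]
    LT 150: heading 180 -> 330
    LT 150: heading 330 -> 120
    -- iteration 2/3 --
    FD 4: (-26,-5) -> (-28,-1.536) [heading=120, draw]
    LT 150: heading 120 -> 270
    LT 150: heading 270 -> 60
    -- iteration 3/3 --
    FD 4: (-28,-1.536) -> (-26,1.928) [heading=60, draw]
    LT 150: heading 60 -> 210
    LT 150: heading 210 -> 0
  ]
]
Final: pos=(-26,1.928), heading=0, 12 segment(s) drawn

Segment endpoints: x in {-28, -28, -26, -26, -26, -26, -22, -22, -11, -7, -7, -7, -5}, y in {-5, -5, -5, -5, -5, -5, -1.536, -1.536, -1.536, 1.928, 1.928, 1.928, 1.928}
xmin=-28, ymin=-5, xmax=-5, ymax=1.928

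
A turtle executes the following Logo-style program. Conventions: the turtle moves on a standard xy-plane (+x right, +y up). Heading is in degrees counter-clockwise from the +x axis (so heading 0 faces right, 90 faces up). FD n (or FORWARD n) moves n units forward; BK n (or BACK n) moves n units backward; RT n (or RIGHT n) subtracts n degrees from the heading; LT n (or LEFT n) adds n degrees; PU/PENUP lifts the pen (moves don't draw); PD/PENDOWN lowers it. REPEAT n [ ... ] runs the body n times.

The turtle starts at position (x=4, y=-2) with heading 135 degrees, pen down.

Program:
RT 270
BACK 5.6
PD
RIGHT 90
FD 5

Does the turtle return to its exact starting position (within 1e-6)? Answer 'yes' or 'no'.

Answer: no

Derivation:
Executing turtle program step by step:
Start: pos=(4,-2), heading=135, pen down
RT 270: heading 135 -> 225
BK 5.6: (4,-2) -> (7.96,1.96) [heading=225, draw]
PD: pen down
RT 90: heading 225 -> 135
FD 5: (7.96,1.96) -> (4.424,5.495) [heading=135, draw]
Final: pos=(4.424,5.495), heading=135, 2 segment(s) drawn

Start position: (4, -2)
Final position: (4.424, 5.495)
Distance = 7.507; >= 1e-6 -> NOT closed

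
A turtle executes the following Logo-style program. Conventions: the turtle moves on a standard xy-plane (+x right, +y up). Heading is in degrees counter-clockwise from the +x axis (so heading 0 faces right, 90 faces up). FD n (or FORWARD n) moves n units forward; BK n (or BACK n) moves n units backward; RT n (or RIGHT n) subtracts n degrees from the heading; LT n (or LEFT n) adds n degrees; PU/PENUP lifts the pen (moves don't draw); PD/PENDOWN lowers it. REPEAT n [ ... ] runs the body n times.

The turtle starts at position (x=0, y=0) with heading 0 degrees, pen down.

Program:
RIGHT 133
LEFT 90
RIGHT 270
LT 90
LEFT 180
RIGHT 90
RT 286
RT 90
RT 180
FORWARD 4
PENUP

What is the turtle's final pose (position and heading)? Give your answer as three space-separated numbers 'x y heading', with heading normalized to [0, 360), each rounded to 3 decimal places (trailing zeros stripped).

Executing turtle program step by step:
Start: pos=(0,0), heading=0, pen down
RT 133: heading 0 -> 227
LT 90: heading 227 -> 317
RT 270: heading 317 -> 47
LT 90: heading 47 -> 137
LT 180: heading 137 -> 317
RT 90: heading 317 -> 227
RT 286: heading 227 -> 301
RT 90: heading 301 -> 211
RT 180: heading 211 -> 31
FD 4: (0,0) -> (3.429,2.06) [heading=31, draw]
PU: pen up
Final: pos=(3.429,2.06), heading=31, 1 segment(s) drawn

Answer: 3.429 2.06 31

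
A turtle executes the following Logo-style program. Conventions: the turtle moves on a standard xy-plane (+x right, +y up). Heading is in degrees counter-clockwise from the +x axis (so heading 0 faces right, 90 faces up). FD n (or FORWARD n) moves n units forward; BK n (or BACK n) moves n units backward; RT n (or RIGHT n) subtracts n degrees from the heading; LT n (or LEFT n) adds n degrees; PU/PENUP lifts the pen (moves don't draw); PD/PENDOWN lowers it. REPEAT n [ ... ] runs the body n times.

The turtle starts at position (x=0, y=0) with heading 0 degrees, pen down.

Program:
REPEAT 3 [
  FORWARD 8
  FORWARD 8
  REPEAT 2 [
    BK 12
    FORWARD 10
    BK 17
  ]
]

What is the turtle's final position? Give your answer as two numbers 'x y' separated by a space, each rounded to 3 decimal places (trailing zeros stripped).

Executing turtle program step by step:
Start: pos=(0,0), heading=0, pen down
REPEAT 3 [
  -- iteration 1/3 --
  FD 8: (0,0) -> (8,0) [heading=0, draw]
  FD 8: (8,0) -> (16,0) [heading=0, draw]
  REPEAT 2 [
    -- iteration 1/2 --
    BK 12: (16,0) -> (4,0) [heading=0, draw]
    FD 10: (4,0) -> (14,0) [heading=0, draw]
    BK 17: (14,0) -> (-3,0) [heading=0, draw]
    -- iteration 2/2 --
    BK 12: (-3,0) -> (-15,0) [heading=0, draw]
    FD 10: (-15,0) -> (-5,0) [heading=0, draw]
    BK 17: (-5,0) -> (-22,0) [heading=0, draw]
  ]
  -- iteration 2/3 --
  FD 8: (-22,0) -> (-14,0) [heading=0, draw]
  FD 8: (-14,0) -> (-6,0) [heading=0, draw]
  REPEAT 2 [
    -- iteration 1/2 --
    BK 12: (-6,0) -> (-18,0) [heading=0, draw]
    FD 10: (-18,0) -> (-8,0) [heading=0, draw]
    BK 17: (-8,0) -> (-25,0) [heading=0, draw]
    -- iteration 2/2 --
    BK 12: (-25,0) -> (-37,0) [heading=0, draw]
    FD 10: (-37,0) -> (-27,0) [heading=0, draw]
    BK 17: (-27,0) -> (-44,0) [heading=0, draw]
  ]
  -- iteration 3/3 --
  FD 8: (-44,0) -> (-36,0) [heading=0, draw]
  FD 8: (-36,0) -> (-28,0) [heading=0, draw]
  REPEAT 2 [
    -- iteration 1/2 --
    BK 12: (-28,0) -> (-40,0) [heading=0, draw]
    FD 10: (-40,0) -> (-30,0) [heading=0, draw]
    BK 17: (-30,0) -> (-47,0) [heading=0, draw]
    -- iteration 2/2 --
    BK 12: (-47,0) -> (-59,0) [heading=0, draw]
    FD 10: (-59,0) -> (-49,0) [heading=0, draw]
    BK 17: (-49,0) -> (-66,0) [heading=0, draw]
  ]
]
Final: pos=(-66,0), heading=0, 24 segment(s) drawn

Answer: -66 0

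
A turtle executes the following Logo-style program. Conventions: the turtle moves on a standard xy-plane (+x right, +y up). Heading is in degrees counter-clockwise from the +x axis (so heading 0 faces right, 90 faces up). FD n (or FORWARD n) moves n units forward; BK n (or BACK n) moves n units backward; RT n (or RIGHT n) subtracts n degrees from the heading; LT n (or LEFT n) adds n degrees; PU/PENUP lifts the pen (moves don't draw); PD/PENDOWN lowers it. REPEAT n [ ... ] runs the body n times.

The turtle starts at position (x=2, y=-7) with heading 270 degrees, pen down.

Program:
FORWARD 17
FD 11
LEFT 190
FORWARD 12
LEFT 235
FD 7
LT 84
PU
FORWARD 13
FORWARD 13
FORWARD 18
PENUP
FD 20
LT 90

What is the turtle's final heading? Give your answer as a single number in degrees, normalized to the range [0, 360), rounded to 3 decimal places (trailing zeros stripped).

Answer: 149

Derivation:
Executing turtle program step by step:
Start: pos=(2,-7), heading=270, pen down
FD 17: (2,-7) -> (2,-24) [heading=270, draw]
FD 11: (2,-24) -> (2,-35) [heading=270, draw]
LT 190: heading 270 -> 100
FD 12: (2,-35) -> (-0.084,-23.182) [heading=100, draw]
LT 235: heading 100 -> 335
FD 7: (-0.084,-23.182) -> (6.26,-26.141) [heading=335, draw]
LT 84: heading 335 -> 59
PU: pen up
FD 13: (6.26,-26.141) -> (12.956,-14.997) [heading=59, move]
FD 13: (12.956,-14.997) -> (19.651,-3.854) [heading=59, move]
FD 18: (19.651,-3.854) -> (28.922,11.575) [heading=59, move]
PU: pen up
FD 20: (28.922,11.575) -> (39.223,28.718) [heading=59, move]
LT 90: heading 59 -> 149
Final: pos=(39.223,28.718), heading=149, 4 segment(s) drawn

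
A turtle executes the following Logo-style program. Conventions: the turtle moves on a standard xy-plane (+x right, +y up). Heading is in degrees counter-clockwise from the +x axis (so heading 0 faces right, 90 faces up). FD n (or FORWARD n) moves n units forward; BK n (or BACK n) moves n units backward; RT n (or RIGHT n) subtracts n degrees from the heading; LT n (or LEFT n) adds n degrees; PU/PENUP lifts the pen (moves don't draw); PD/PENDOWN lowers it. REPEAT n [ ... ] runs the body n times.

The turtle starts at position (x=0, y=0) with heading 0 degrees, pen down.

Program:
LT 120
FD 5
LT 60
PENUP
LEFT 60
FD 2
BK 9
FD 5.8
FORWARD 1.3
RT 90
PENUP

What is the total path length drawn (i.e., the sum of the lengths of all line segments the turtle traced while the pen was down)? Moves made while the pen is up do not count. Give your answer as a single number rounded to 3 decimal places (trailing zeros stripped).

Answer: 5

Derivation:
Executing turtle program step by step:
Start: pos=(0,0), heading=0, pen down
LT 120: heading 0 -> 120
FD 5: (0,0) -> (-2.5,4.33) [heading=120, draw]
LT 60: heading 120 -> 180
PU: pen up
LT 60: heading 180 -> 240
FD 2: (-2.5,4.33) -> (-3.5,2.598) [heading=240, move]
BK 9: (-3.5,2.598) -> (1,10.392) [heading=240, move]
FD 5.8: (1,10.392) -> (-1.9,5.369) [heading=240, move]
FD 1.3: (-1.9,5.369) -> (-2.55,4.244) [heading=240, move]
RT 90: heading 240 -> 150
PU: pen up
Final: pos=(-2.55,4.244), heading=150, 1 segment(s) drawn

Segment lengths:
  seg 1: (0,0) -> (-2.5,4.33), length = 5
Total = 5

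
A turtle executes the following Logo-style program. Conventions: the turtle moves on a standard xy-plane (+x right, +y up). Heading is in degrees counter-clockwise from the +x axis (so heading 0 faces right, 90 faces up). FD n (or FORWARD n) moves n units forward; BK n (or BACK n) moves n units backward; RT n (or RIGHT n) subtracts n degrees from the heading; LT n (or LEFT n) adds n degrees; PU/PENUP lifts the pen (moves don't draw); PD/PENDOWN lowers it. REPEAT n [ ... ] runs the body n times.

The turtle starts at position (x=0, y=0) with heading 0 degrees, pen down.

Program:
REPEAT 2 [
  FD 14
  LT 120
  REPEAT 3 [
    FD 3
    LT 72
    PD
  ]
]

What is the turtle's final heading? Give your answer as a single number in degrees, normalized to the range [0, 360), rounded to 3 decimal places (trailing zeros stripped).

Executing turtle program step by step:
Start: pos=(0,0), heading=0, pen down
REPEAT 2 [
  -- iteration 1/2 --
  FD 14: (0,0) -> (14,0) [heading=0, draw]
  LT 120: heading 0 -> 120
  REPEAT 3 [
    -- iteration 1/3 --
    FD 3: (14,0) -> (12.5,2.598) [heading=120, draw]
    LT 72: heading 120 -> 192
    PD: pen down
    -- iteration 2/3 --
    FD 3: (12.5,2.598) -> (9.566,1.974) [heading=192, draw]
    LT 72: heading 192 -> 264
    PD: pen down
    -- iteration 3/3 --
    FD 3: (9.566,1.974) -> (9.252,-1.009) [heading=264, draw]
    LT 72: heading 264 -> 336
    PD: pen down
  ]
  -- iteration 2/2 --
  FD 14: (9.252,-1.009) -> (22.042,-6.704) [heading=336, draw]
  LT 120: heading 336 -> 96
  REPEAT 3 [
    -- iteration 1/3 --
    FD 3: (22.042,-6.704) -> (21.728,-3.72) [heading=96, draw]
    LT 72: heading 96 -> 168
    PD: pen down
    -- iteration 2/3 --
    FD 3: (21.728,-3.72) -> (18.794,-3.096) [heading=168, draw]
    LT 72: heading 168 -> 240
    PD: pen down
    -- iteration 3/3 --
    FD 3: (18.794,-3.096) -> (17.294,-5.694) [heading=240, draw]
    LT 72: heading 240 -> 312
    PD: pen down
  ]
]
Final: pos=(17.294,-5.694), heading=312, 8 segment(s) drawn

Answer: 312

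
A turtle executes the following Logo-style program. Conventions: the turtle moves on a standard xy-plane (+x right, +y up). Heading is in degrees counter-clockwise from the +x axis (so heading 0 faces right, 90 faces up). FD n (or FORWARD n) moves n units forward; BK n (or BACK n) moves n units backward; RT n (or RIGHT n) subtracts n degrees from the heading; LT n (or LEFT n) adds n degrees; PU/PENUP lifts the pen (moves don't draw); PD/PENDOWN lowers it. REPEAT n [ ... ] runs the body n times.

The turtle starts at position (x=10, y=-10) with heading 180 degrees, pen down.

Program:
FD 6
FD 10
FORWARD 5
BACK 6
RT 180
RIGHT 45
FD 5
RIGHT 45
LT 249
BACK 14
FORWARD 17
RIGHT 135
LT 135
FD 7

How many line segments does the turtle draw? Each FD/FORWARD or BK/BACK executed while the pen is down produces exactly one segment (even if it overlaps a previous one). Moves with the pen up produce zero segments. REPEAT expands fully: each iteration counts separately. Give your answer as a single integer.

Answer: 8

Derivation:
Executing turtle program step by step:
Start: pos=(10,-10), heading=180, pen down
FD 6: (10,-10) -> (4,-10) [heading=180, draw]
FD 10: (4,-10) -> (-6,-10) [heading=180, draw]
FD 5: (-6,-10) -> (-11,-10) [heading=180, draw]
BK 6: (-11,-10) -> (-5,-10) [heading=180, draw]
RT 180: heading 180 -> 0
RT 45: heading 0 -> 315
FD 5: (-5,-10) -> (-1.464,-13.536) [heading=315, draw]
RT 45: heading 315 -> 270
LT 249: heading 270 -> 159
BK 14: (-1.464,-13.536) -> (11.606,-18.553) [heading=159, draw]
FD 17: (11.606,-18.553) -> (-4.265,-12.46) [heading=159, draw]
RT 135: heading 159 -> 24
LT 135: heading 24 -> 159
FD 7: (-4.265,-12.46) -> (-10.8,-9.952) [heading=159, draw]
Final: pos=(-10.8,-9.952), heading=159, 8 segment(s) drawn
Segments drawn: 8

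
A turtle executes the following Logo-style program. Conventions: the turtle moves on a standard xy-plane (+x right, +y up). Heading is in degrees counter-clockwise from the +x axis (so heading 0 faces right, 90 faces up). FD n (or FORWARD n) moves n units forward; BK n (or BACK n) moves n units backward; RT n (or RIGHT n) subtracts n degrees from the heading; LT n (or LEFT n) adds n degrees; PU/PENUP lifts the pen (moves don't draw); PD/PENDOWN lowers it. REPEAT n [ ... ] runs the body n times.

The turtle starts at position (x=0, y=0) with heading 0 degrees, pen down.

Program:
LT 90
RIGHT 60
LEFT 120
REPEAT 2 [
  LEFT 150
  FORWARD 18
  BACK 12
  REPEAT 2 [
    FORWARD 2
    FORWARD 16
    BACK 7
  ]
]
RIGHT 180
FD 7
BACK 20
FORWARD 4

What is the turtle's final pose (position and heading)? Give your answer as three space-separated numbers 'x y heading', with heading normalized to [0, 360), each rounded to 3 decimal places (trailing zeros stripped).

Answer: 14 12.751 270

Derivation:
Executing turtle program step by step:
Start: pos=(0,0), heading=0, pen down
LT 90: heading 0 -> 90
RT 60: heading 90 -> 30
LT 120: heading 30 -> 150
REPEAT 2 [
  -- iteration 1/2 --
  LT 150: heading 150 -> 300
  FD 18: (0,0) -> (9,-15.588) [heading=300, draw]
  BK 12: (9,-15.588) -> (3,-5.196) [heading=300, draw]
  REPEAT 2 [
    -- iteration 1/2 --
    FD 2: (3,-5.196) -> (4,-6.928) [heading=300, draw]
    FD 16: (4,-6.928) -> (12,-20.785) [heading=300, draw]
    BK 7: (12,-20.785) -> (8.5,-14.722) [heading=300, draw]
    -- iteration 2/2 --
    FD 2: (8.5,-14.722) -> (9.5,-16.454) [heading=300, draw]
    FD 16: (9.5,-16.454) -> (17.5,-30.311) [heading=300, draw]
    BK 7: (17.5,-30.311) -> (14,-24.249) [heading=300, draw]
  ]
  -- iteration 2/2 --
  LT 150: heading 300 -> 90
  FD 18: (14,-24.249) -> (14,-6.249) [heading=90, draw]
  BK 12: (14,-6.249) -> (14,-18.249) [heading=90, draw]
  REPEAT 2 [
    -- iteration 1/2 --
    FD 2: (14,-18.249) -> (14,-16.249) [heading=90, draw]
    FD 16: (14,-16.249) -> (14,-0.249) [heading=90, draw]
    BK 7: (14,-0.249) -> (14,-7.249) [heading=90, draw]
    -- iteration 2/2 --
    FD 2: (14,-7.249) -> (14,-5.249) [heading=90, draw]
    FD 16: (14,-5.249) -> (14,10.751) [heading=90, draw]
    BK 7: (14,10.751) -> (14,3.751) [heading=90, draw]
  ]
]
RT 180: heading 90 -> 270
FD 7: (14,3.751) -> (14,-3.249) [heading=270, draw]
BK 20: (14,-3.249) -> (14,16.751) [heading=270, draw]
FD 4: (14,16.751) -> (14,12.751) [heading=270, draw]
Final: pos=(14,12.751), heading=270, 19 segment(s) drawn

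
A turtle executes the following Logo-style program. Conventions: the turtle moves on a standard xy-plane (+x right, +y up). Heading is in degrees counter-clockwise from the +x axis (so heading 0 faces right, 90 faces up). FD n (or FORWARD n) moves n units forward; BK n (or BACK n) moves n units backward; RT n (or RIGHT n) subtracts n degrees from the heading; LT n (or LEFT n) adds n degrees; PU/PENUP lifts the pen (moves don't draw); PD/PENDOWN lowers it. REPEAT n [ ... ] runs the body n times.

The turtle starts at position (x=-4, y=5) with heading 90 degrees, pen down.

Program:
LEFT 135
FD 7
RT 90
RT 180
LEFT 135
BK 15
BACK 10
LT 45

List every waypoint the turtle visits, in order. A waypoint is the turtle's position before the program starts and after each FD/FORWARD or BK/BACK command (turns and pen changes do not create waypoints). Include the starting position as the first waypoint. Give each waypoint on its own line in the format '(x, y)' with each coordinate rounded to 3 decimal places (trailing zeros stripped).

Answer: (-4, 5)
(-8.95, 0.05)
(-8.95, -14.95)
(-8.95, -24.95)

Derivation:
Executing turtle program step by step:
Start: pos=(-4,5), heading=90, pen down
LT 135: heading 90 -> 225
FD 7: (-4,5) -> (-8.95,0.05) [heading=225, draw]
RT 90: heading 225 -> 135
RT 180: heading 135 -> 315
LT 135: heading 315 -> 90
BK 15: (-8.95,0.05) -> (-8.95,-14.95) [heading=90, draw]
BK 10: (-8.95,-14.95) -> (-8.95,-24.95) [heading=90, draw]
LT 45: heading 90 -> 135
Final: pos=(-8.95,-24.95), heading=135, 3 segment(s) drawn
Waypoints (4 total):
(-4, 5)
(-8.95, 0.05)
(-8.95, -14.95)
(-8.95, -24.95)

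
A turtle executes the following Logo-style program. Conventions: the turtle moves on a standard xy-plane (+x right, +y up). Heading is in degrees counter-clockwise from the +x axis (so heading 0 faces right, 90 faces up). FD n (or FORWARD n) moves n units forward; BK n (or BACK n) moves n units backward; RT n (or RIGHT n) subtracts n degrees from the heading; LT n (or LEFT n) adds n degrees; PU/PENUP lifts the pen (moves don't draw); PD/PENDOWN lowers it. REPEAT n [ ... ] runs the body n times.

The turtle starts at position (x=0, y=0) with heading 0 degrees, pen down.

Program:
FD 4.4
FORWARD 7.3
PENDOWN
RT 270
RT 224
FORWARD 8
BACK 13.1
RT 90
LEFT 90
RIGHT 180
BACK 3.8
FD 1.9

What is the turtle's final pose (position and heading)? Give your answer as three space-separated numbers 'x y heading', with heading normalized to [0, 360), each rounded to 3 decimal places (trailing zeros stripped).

Answer: 13.923 2.302 46

Derivation:
Executing turtle program step by step:
Start: pos=(0,0), heading=0, pen down
FD 4.4: (0,0) -> (4.4,0) [heading=0, draw]
FD 7.3: (4.4,0) -> (11.7,0) [heading=0, draw]
PD: pen down
RT 270: heading 0 -> 90
RT 224: heading 90 -> 226
FD 8: (11.7,0) -> (6.143,-5.755) [heading=226, draw]
BK 13.1: (6.143,-5.755) -> (15.243,3.669) [heading=226, draw]
RT 90: heading 226 -> 136
LT 90: heading 136 -> 226
RT 180: heading 226 -> 46
BK 3.8: (15.243,3.669) -> (12.603,0.935) [heading=46, draw]
FD 1.9: (12.603,0.935) -> (13.923,2.302) [heading=46, draw]
Final: pos=(13.923,2.302), heading=46, 6 segment(s) drawn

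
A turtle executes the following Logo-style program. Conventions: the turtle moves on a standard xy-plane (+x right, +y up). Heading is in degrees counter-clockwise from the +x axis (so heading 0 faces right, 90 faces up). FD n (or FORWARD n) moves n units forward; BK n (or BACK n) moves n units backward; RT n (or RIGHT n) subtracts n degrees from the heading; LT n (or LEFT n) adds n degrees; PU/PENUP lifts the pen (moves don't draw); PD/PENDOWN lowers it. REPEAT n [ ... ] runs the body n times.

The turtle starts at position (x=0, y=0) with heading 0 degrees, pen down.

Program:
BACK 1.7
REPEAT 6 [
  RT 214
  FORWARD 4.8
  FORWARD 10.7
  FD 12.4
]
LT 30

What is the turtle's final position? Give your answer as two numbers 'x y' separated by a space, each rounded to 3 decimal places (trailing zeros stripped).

Executing turtle program step by step:
Start: pos=(0,0), heading=0, pen down
BK 1.7: (0,0) -> (-1.7,0) [heading=0, draw]
REPEAT 6 [
  -- iteration 1/6 --
  RT 214: heading 0 -> 146
  FD 4.8: (-1.7,0) -> (-5.679,2.684) [heading=146, draw]
  FD 10.7: (-5.679,2.684) -> (-14.55,8.667) [heading=146, draw]
  FD 12.4: (-14.55,8.667) -> (-24.83,15.601) [heading=146, draw]
  -- iteration 2/6 --
  RT 214: heading 146 -> 292
  FD 4.8: (-24.83,15.601) -> (-23.032,11.151) [heading=292, draw]
  FD 10.7: (-23.032,11.151) -> (-19.024,1.23) [heading=292, draw]
  FD 12.4: (-19.024,1.23) -> (-14.379,-10.267) [heading=292, draw]
  -- iteration 3/6 --
  RT 214: heading 292 -> 78
  FD 4.8: (-14.379,-10.267) -> (-13.381,-5.572) [heading=78, draw]
  FD 10.7: (-13.381,-5.572) -> (-11.156,4.894) [heading=78, draw]
  FD 12.4: (-11.156,4.894) -> (-8.578,17.023) [heading=78, draw]
  -- iteration 4/6 --
  RT 214: heading 78 -> 224
  FD 4.8: (-8.578,17.023) -> (-12.031,13.689) [heading=224, draw]
  FD 10.7: (-12.031,13.689) -> (-19.728,6.256) [heading=224, draw]
  FD 12.4: (-19.728,6.256) -> (-28.647,-2.358) [heading=224, draw]
  -- iteration 5/6 --
  RT 214: heading 224 -> 10
  FD 4.8: (-28.647,-2.358) -> (-23.92,-1.524) [heading=10, draw]
  FD 10.7: (-23.92,-1.524) -> (-13.383,0.334) [heading=10, draw]
  FD 12.4: (-13.383,0.334) -> (-1.171,2.487) [heading=10, draw]
  -- iteration 6/6 --
  RT 214: heading 10 -> 156
  FD 4.8: (-1.171,2.487) -> (-5.556,4.44) [heading=156, draw]
  FD 10.7: (-5.556,4.44) -> (-15.331,8.792) [heading=156, draw]
  FD 12.4: (-15.331,8.792) -> (-26.659,13.835) [heading=156, draw]
]
LT 30: heading 156 -> 186
Final: pos=(-26.659,13.835), heading=186, 19 segment(s) drawn

Answer: -26.659 13.835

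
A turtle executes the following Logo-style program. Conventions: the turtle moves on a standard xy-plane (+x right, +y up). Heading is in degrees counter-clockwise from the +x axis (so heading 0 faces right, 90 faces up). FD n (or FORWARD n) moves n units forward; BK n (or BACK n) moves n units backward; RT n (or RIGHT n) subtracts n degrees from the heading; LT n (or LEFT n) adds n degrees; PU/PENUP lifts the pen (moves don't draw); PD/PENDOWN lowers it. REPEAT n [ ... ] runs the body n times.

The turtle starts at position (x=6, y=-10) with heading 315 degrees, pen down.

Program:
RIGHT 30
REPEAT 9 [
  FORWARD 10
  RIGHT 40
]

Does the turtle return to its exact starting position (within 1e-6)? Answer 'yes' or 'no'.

Executing turtle program step by step:
Start: pos=(6,-10), heading=315, pen down
RT 30: heading 315 -> 285
REPEAT 9 [
  -- iteration 1/9 --
  FD 10: (6,-10) -> (8.588,-19.659) [heading=285, draw]
  RT 40: heading 285 -> 245
  -- iteration 2/9 --
  FD 10: (8.588,-19.659) -> (4.362,-28.722) [heading=245, draw]
  RT 40: heading 245 -> 205
  -- iteration 3/9 --
  FD 10: (4.362,-28.722) -> (-4.701,-32.949) [heading=205, draw]
  RT 40: heading 205 -> 165
  -- iteration 4/9 --
  FD 10: (-4.701,-32.949) -> (-14.36,-30.36) [heading=165, draw]
  RT 40: heading 165 -> 125
  -- iteration 5/9 --
  FD 10: (-14.36,-30.36) -> (-20.096,-22.169) [heading=125, draw]
  RT 40: heading 125 -> 85
  -- iteration 6/9 --
  FD 10: (-20.096,-22.169) -> (-19.225,-12.207) [heading=85, draw]
  RT 40: heading 85 -> 45
  -- iteration 7/9 --
  FD 10: (-19.225,-12.207) -> (-12.153,-5.136) [heading=45, draw]
  RT 40: heading 45 -> 5
  -- iteration 8/9 --
  FD 10: (-12.153,-5.136) -> (-2.192,-4.264) [heading=5, draw]
  RT 40: heading 5 -> 325
  -- iteration 9/9 --
  FD 10: (-2.192,-4.264) -> (6,-10) [heading=325, draw]
  RT 40: heading 325 -> 285
]
Final: pos=(6,-10), heading=285, 9 segment(s) drawn

Start position: (6, -10)
Final position: (6, -10)
Distance = 0; < 1e-6 -> CLOSED

Answer: yes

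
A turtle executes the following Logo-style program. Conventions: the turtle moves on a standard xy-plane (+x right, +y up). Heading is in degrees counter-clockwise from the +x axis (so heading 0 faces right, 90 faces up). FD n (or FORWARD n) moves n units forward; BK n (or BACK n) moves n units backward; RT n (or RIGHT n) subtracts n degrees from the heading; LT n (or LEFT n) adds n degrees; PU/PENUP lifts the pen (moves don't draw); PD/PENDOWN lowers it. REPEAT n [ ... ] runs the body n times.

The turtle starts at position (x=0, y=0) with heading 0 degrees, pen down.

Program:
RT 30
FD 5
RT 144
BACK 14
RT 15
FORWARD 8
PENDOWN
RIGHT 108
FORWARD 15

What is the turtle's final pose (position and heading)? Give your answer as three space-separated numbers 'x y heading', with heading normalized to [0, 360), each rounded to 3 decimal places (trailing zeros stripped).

Executing turtle program step by step:
Start: pos=(0,0), heading=0, pen down
RT 30: heading 0 -> 330
FD 5: (0,0) -> (4.33,-2.5) [heading=330, draw]
RT 144: heading 330 -> 186
BK 14: (4.33,-2.5) -> (18.253,-1.037) [heading=186, draw]
RT 15: heading 186 -> 171
FD 8: (18.253,-1.037) -> (10.352,0.215) [heading=171, draw]
PD: pen down
RT 108: heading 171 -> 63
FD 15: (10.352,0.215) -> (17.162,13.58) [heading=63, draw]
Final: pos=(17.162,13.58), heading=63, 4 segment(s) drawn

Answer: 17.162 13.58 63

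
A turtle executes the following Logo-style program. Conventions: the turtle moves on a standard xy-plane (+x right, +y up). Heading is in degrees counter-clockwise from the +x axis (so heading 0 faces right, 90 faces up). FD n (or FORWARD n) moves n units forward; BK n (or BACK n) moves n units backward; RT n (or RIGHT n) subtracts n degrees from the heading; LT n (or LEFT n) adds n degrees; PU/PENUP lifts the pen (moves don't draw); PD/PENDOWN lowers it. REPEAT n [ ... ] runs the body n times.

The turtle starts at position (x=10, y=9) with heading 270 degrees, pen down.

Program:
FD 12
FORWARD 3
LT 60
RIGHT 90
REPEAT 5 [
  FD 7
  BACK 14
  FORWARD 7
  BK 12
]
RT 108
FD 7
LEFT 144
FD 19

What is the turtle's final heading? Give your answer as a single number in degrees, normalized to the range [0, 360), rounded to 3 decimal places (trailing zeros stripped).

Answer: 276

Derivation:
Executing turtle program step by step:
Start: pos=(10,9), heading=270, pen down
FD 12: (10,9) -> (10,-3) [heading=270, draw]
FD 3: (10,-3) -> (10,-6) [heading=270, draw]
LT 60: heading 270 -> 330
RT 90: heading 330 -> 240
REPEAT 5 [
  -- iteration 1/5 --
  FD 7: (10,-6) -> (6.5,-12.062) [heading=240, draw]
  BK 14: (6.5,-12.062) -> (13.5,0.062) [heading=240, draw]
  FD 7: (13.5,0.062) -> (10,-6) [heading=240, draw]
  BK 12: (10,-6) -> (16,4.392) [heading=240, draw]
  -- iteration 2/5 --
  FD 7: (16,4.392) -> (12.5,-1.67) [heading=240, draw]
  BK 14: (12.5,-1.67) -> (19.5,10.454) [heading=240, draw]
  FD 7: (19.5,10.454) -> (16,4.392) [heading=240, draw]
  BK 12: (16,4.392) -> (22,14.785) [heading=240, draw]
  -- iteration 3/5 --
  FD 7: (22,14.785) -> (18.5,8.722) [heading=240, draw]
  BK 14: (18.5,8.722) -> (25.5,20.847) [heading=240, draw]
  FD 7: (25.5,20.847) -> (22,14.785) [heading=240, draw]
  BK 12: (22,14.785) -> (28,25.177) [heading=240, draw]
  -- iteration 4/5 --
  FD 7: (28,25.177) -> (24.5,19.115) [heading=240, draw]
  BK 14: (24.5,19.115) -> (31.5,31.239) [heading=240, draw]
  FD 7: (31.5,31.239) -> (28,25.177) [heading=240, draw]
  BK 12: (28,25.177) -> (34,35.569) [heading=240, draw]
  -- iteration 5/5 --
  FD 7: (34,35.569) -> (30.5,29.507) [heading=240, draw]
  BK 14: (30.5,29.507) -> (37.5,41.631) [heading=240, draw]
  FD 7: (37.5,41.631) -> (34,35.569) [heading=240, draw]
  BK 12: (34,35.569) -> (40,45.962) [heading=240, draw]
]
RT 108: heading 240 -> 132
FD 7: (40,45.962) -> (35.316,51.164) [heading=132, draw]
LT 144: heading 132 -> 276
FD 19: (35.316,51.164) -> (37.302,32.268) [heading=276, draw]
Final: pos=(37.302,32.268), heading=276, 24 segment(s) drawn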